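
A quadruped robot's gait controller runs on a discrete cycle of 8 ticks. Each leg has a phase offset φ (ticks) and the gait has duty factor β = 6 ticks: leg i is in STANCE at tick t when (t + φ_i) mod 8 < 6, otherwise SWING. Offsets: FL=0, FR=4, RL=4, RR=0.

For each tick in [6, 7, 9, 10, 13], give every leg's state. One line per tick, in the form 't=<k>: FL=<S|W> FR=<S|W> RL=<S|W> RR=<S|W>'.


t=6: FL=W FR=S RL=S RR=W
t=7: FL=W FR=S RL=S RR=W
t=9: FL=S FR=S RL=S RR=S
t=10: FL=S FR=W RL=W RR=S
t=13: FL=S FR=S RL=S RR=S

t=6: phase=(6,2,2,6) vs β=6 → FL=W FR=S RL=S RR=W
t=7: phase=(7,3,3,7) vs β=6 → FL=W FR=S RL=S RR=W
t=9: phase=(1,5,5,1) vs β=6 → FL=S FR=S RL=S RR=S
t=10: phase=(2,6,6,2) vs β=6 → FL=S FR=W RL=W RR=S
t=13: phase=(5,1,1,5) vs β=6 → FL=S FR=S RL=S RR=S


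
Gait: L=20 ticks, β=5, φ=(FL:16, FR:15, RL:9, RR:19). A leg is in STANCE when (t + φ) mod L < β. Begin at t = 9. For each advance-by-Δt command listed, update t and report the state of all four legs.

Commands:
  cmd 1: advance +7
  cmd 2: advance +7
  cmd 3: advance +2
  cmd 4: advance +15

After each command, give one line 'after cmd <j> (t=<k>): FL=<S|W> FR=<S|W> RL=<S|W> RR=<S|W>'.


start t=9: FL=W FR=S RL=W RR=W
cmd 1: advance +7 → t=16, phase=(12,11,5,15) → FL=W FR=W RL=W RR=W
cmd 2: advance +7 → t=23, phase=(19,18,12,2) → FL=W FR=W RL=W RR=S
cmd 3: advance +2 → t=25, phase=(1,0,14,4) → FL=S FR=S RL=W RR=S
cmd 4: advance +15 → t=40, phase=(16,15,9,19) → FL=W FR=W RL=W RR=W

after cmd 1 (t=16): FL=W FR=W RL=W RR=W
after cmd 2 (t=23): FL=W FR=W RL=W RR=S
after cmd 3 (t=25): FL=S FR=S RL=W RR=S
after cmd 4 (t=40): FL=W FR=W RL=W RR=W


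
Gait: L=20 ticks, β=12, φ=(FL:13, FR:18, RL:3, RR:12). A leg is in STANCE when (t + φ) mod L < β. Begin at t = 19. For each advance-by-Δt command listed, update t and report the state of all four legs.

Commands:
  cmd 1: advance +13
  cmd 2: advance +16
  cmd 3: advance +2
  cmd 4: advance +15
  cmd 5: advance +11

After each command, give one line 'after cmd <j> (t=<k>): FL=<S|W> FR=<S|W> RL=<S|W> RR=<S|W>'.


start t=19: FL=W FR=W RL=S RR=S
cmd 1: advance +13 → t=32, phase=(5,10,15,4) → FL=S FR=S RL=W RR=S
cmd 2: advance +16 → t=48, phase=(1,6,11,0) → FL=S FR=S RL=S RR=S
cmd 3: advance +2 → t=50, phase=(3,8,13,2) → FL=S FR=S RL=W RR=S
cmd 4: advance +15 → t=65, phase=(18,3,8,17) → FL=W FR=S RL=S RR=W
cmd 5: advance +11 → t=76, phase=(9,14,19,8) → FL=S FR=W RL=W RR=S

after cmd 1 (t=32): FL=S FR=S RL=W RR=S
after cmd 2 (t=48): FL=S FR=S RL=S RR=S
after cmd 3 (t=50): FL=S FR=S RL=W RR=S
after cmd 4 (t=65): FL=W FR=S RL=S RR=W
after cmd 5 (t=76): FL=S FR=W RL=W RR=S


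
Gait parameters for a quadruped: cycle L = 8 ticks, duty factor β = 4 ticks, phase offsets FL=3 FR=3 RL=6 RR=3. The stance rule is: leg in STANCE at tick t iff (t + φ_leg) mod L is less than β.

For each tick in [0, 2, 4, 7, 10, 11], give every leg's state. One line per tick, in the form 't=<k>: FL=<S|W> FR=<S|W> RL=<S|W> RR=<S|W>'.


t=0: phase=(3,3,6,3) vs β=4 → FL=S FR=S RL=W RR=S
t=2: phase=(5,5,0,5) vs β=4 → FL=W FR=W RL=S RR=W
t=4: phase=(7,7,2,7) vs β=4 → FL=W FR=W RL=S RR=W
t=7: phase=(2,2,5,2) vs β=4 → FL=S FR=S RL=W RR=S
t=10: phase=(5,5,0,5) vs β=4 → FL=W FR=W RL=S RR=W
t=11: phase=(6,6,1,6) vs β=4 → FL=W FR=W RL=S RR=W

t=0: FL=S FR=S RL=W RR=S
t=2: FL=W FR=W RL=S RR=W
t=4: FL=W FR=W RL=S RR=W
t=7: FL=S FR=S RL=W RR=S
t=10: FL=W FR=W RL=S RR=W
t=11: FL=W FR=W RL=S RR=W


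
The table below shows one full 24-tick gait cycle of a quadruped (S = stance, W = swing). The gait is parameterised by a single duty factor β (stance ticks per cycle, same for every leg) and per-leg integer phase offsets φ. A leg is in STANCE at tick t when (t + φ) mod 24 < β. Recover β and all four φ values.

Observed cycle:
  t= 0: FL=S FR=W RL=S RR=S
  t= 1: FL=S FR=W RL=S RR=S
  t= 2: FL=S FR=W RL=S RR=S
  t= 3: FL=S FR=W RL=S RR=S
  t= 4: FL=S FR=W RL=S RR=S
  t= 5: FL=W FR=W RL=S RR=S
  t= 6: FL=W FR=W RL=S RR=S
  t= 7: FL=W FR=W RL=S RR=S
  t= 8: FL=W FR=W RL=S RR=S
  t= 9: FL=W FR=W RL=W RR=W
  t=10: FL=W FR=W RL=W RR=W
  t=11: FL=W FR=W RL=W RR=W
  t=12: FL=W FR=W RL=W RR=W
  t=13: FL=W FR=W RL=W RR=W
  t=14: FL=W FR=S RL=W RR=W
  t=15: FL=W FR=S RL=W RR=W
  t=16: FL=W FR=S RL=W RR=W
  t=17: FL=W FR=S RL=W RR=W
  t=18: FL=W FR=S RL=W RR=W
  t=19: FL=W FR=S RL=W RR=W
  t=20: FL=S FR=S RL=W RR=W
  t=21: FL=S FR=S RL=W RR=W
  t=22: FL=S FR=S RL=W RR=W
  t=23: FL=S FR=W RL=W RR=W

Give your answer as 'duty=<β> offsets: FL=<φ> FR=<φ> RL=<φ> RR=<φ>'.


duty=9 offsets: FL=4 FR=10 RL=0 RR=0

duty β = stance ticks per leg = 9
FL: stance ticks = 9; W→S at t=20 → φ=4
FR: stance ticks = 9; W→S at t=14 → φ=10
RL: stance ticks = 9; W→S at t=0 → φ=0
RR: stance ticks = 9; W→S at t=0 → φ=0


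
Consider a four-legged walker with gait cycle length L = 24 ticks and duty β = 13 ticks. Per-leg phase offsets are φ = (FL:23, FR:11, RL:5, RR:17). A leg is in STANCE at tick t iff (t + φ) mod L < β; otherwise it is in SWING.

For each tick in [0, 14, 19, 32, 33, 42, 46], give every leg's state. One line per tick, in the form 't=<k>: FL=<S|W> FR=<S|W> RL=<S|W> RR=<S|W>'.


t=0: phase=(23,11,5,17) vs β=13 → FL=W FR=S RL=S RR=W
t=14: phase=(13,1,19,7) vs β=13 → FL=W FR=S RL=W RR=S
t=19: phase=(18,6,0,12) vs β=13 → FL=W FR=S RL=S RR=S
t=32: phase=(7,19,13,1) vs β=13 → FL=S FR=W RL=W RR=S
t=33: phase=(8,20,14,2) vs β=13 → FL=S FR=W RL=W RR=S
t=42: phase=(17,5,23,11) vs β=13 → FL=W FR=S RL=W RR=S
t=46: phase=(21,9,3,15) vs β=13 → FL=W FR=S RL=S RR=W

t=0: FL=W FR=S RL=S RR=W
t=14: FL=W FR=S RL=W RR=S
t=19: FL=W FR=S RL=S RR=S
t=32: FL=S FR=W RL=W RR=S
t=33: FL=S FR=W RL=W RR=S
t=42: FL=W FR=S RL=W RR=S
t=46: FL=W FR=S RL=S RR=W


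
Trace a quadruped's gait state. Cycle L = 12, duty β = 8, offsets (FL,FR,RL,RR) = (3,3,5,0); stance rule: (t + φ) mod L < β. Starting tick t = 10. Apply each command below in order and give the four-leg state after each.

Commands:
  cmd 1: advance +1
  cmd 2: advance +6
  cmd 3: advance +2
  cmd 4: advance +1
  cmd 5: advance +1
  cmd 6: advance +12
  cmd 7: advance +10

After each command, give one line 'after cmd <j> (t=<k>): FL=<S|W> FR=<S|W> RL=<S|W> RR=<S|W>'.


after cmd 1 (t=11): FL=S FR=S RL=S RR=W
after cmd 2 (t=17): FL=W FR=W RL=W RR=S
after cmd 3 (t=19): FL=W FR=W RL=S RR=S
after cmd 4 (t=20): FL=W FR=W RL=S RR=W
after cmd 5 (t=21): FL=S FR=S RL=S RR=W
after cmd 6 (t=33): FL=S FR=S RL=S RR=W
after cmd 7 (t=43): FL=W FR=W RL=S RR=S

start t=10: FL=S FR=S RL=S RR=W
cmd 1: advance +1 → t=11, phase=(2,2,4,11) → FL=S FR=S RL=S RR=W
cmd 2: advance +6 → t=17, phase=(8,8,10,5) → FL=W FR=W RL=W RR=S
cmd 3: advance +2 → t=19, phase=(10,10,0,7) → FL=W FR=W RL=S RR=S
cmd 4: advance +1 → t=20, phase=(11,11,1,8) → FL=W FR=W RL=S RR=W
cmd 5: advance +1 → t=21, phase=(0,0,2,9) → FL=S FR=S RL=S RR=W
cmd 6: advance +12 → t=33, phase=(0,0,2,9) → FL=S FR=S RL=S RR=W
cmd 7: advance +10 → t=43, phase=(10,10,0,7) → FL=W FR=W RL=S RR=S


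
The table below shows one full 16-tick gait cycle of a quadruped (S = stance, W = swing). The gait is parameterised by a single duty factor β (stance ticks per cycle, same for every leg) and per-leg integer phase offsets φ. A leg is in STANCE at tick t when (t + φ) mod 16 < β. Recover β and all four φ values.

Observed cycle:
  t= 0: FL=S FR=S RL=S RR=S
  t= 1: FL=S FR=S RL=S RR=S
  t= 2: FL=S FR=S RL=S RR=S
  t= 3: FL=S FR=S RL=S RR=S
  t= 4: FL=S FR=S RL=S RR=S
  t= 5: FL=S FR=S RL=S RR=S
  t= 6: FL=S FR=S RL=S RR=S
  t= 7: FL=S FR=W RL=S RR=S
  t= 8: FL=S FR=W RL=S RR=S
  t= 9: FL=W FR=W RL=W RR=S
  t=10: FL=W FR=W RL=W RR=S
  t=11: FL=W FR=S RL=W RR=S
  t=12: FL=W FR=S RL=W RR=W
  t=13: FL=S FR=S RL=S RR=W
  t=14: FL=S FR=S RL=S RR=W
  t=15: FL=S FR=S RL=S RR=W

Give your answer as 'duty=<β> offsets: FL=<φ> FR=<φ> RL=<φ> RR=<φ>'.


duty=12 offsets: FL=3 FR=5 RL=3 RR=0

duty β = stance ticks per leg = 12
FL: stance ticks = 12; W→S at t=13 → φ=3
FR: stance ticks = 12; W→S at t=11 → φ=5
RL: stance ticks = 12; W→S at t=13 → φ=3
RR: stance ticks = 12; W→S at t=0 → φ=0


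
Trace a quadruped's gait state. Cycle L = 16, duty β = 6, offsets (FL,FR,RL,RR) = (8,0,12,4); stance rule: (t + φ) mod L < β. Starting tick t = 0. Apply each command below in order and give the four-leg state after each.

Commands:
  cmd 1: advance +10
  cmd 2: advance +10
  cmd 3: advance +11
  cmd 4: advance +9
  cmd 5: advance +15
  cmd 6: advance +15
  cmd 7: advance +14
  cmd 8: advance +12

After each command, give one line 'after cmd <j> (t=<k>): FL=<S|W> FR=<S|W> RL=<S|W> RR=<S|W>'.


start t=0: FL=W FR=S RL=W RR=S
cmd 1: advance +10 → t=10, phase=(2,10,6,14) → FL=S FR=W RL=W RR=W
cmd 2: advance +10 → t=20, phase=(12,4,0,8) → FL=W FR=S RL=S RR=W
cmd 3: advance +11 → t=31, phase=(7,15,11,3) → FL=W FR=W RL=W RR=S
cmd 4: advance +9 → t=40, phase=(0,8,4,12) → FL=S FR=W RL=S RR=W
cmd 5: advance +15 → t=55, phase=(15,7,3,11) → FL=W FR=W RL=S RR=W
cmd 6: advance +15 → t=70, phase=(14,6,2,10) → FL=W FR=W RL=S RR=W
cmd 7: advance +14 → t=84, phase=(12,4,0,8) → FL=W FR=S RL=S RR=W
cmd 8: advance +12 → t=96, phase=(8,0,12,4) → FL=W FR=S RL=W RR=S

after cmd 1 (t=10): FL=S FR=W RL=W RR=W
after cmd 2 (t=20): FL=W FR=S RL=S RR=W
after cmd 3 (t=31): FL=W FR=W RL=W RR=S
after cmd 4 (t=40): FL=S FR=W RL=S RR=W
after cmd 5 (t=55): FL=W FR=W RL=S RR=W
after cmd 6 (t=70): FL=W FR=W RL=S RR=W
after cmd 7 (t=84): FL=W FR=S RL=S RR=W
after cmd 8 (t=96): FL=W FR=S RL=W RR=S


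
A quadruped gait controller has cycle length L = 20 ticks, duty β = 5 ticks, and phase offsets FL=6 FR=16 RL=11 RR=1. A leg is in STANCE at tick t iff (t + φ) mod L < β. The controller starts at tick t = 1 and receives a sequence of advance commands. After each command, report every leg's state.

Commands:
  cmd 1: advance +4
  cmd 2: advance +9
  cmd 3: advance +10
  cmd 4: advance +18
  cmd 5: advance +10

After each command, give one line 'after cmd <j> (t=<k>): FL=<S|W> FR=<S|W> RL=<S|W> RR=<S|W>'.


after cmd 1 (t=5): FL=W FR=S RL=W RR=W
after cmd 2 (t=14): FL=S FR=W RL=W RR=W
after cmd 3 (t=24): FL=W FR=S RL=W RR=W
after cmd 4 (t=42): FL=W FR=W RL=W RR=S
after cmd 5 (t=52): FL=W FR=W RL=S RR=W

start t=1: FL=W FR=W RL=W RR=S
cmd 1: advance +4 → t=5, phase=(11,1,16,6) → FL=W FR=S RL=W RR=W
cmd 2: advance +9 → t=14, phase=(0,10,5,15) → FL=S FR=W RL=W RR=W
cmd 3: advance +10 → t=24, phase=(10,0,15,5) → FL=W FR=S RL=W RR=W
cmd 4: advance +18 → t=42, phase=(8,18,13,3) → FL=W FR=W RL=W RR=S
cmd 5: advance +10 → t=52, phase=(18,8,3,13) → FL=W FR=W RL=S RR=W


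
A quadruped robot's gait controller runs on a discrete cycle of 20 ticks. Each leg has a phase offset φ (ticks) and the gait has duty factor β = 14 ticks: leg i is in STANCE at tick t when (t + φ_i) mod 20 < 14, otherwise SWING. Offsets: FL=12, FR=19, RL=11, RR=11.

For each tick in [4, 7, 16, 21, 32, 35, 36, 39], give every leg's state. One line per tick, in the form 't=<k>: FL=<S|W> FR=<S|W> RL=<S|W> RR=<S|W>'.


t=4: FL=W FR=S RL=W RR=W
t=7: FL=W FR=S RL=W RR=W
t=16: FL=S FR=W RL=S RR=S
t=21: FL=S FR=S RL=S RR=S
t=32: FL=S FR=S RL=S RR=S
t=35: FL=S FR=W RL=S RR=S
t=36: FL=S FR=W RL=S RR=S
t=39: FL=S FR=W RL=S RR=S

t=4: phase=(16,3,15,15) vs β=14 → FL=W FR=S RL=W RR=W
t=7: phase=(19,6,18,18) vs β=14 → FL=W FR=S RL=W RR=W
t=16: phase=(8,15,7,7) vs β=14 → FL=S FR=W RL=S RR=S
t=21: phase=(13,0,12,12) vs β=14 → FL=S FR=S RL=S RR=S
t=32: phase=(4,11,3,3) vs β=14 → FL=S FR=S RL=S RR=S
t=35: phase=(7,14,6,6) vs β=14 → FL=S FR=W RL=S RR=S
t=36: phase=(8,15,7,7) vs β=14 → FL=S FR=W RL=S RR=S
t=39: phase=(11,18,10,10) vs β=14 → FL=S FR=W RL=S RR=S


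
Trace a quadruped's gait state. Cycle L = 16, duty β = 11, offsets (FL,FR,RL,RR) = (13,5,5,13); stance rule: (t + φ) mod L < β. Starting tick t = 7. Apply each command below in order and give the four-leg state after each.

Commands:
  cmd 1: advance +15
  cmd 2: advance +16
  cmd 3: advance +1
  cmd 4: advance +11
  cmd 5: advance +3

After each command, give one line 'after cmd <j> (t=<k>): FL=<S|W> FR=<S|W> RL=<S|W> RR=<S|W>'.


after cmd 1 (t=22): FL=S FR=W RL=W RR=S
after cmd 2 (t=38): FL=S FR=W RL=W RR=S
after cmd 3 (t=39): FL=S FR=W RL=W RR=S
after cmd 4 (t=50): FL=W FR=S RL=S RR=W
after cmd 5 (t=53): FL=S FR=S RL=S RR=S

start t=7: FL=S FR=W RL=W RR=S
cmd 1: advance +15 → t=22, phase=(3,11,11,3) → FL=S FR=W RL=W RR=S
cmd 2: advance +16 → t=38, phase=(3,11,11,3) → FL=S FR=W RL=W RR=S
cmd 3: advance +1 → t=39, phase=(4,12,12,4) → FL=S FR=W RL=W RR=S
cmd 4: advance +11 → t=50, phase=(15,7,7,15) → FL=W FR=S RL=S RR=W
cmd 5: advance +3 → t=53, phase=(2,10,10,2) → FL=S FR=S RL=S RR=S


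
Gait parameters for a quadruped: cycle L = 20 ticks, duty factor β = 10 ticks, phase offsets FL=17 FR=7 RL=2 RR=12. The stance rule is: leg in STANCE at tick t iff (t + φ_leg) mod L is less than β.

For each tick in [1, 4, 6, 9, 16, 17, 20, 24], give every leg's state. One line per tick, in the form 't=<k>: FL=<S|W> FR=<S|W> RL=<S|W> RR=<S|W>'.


t=1: phase=(18,8,3,13) vs β=10 → FL=W FR=S RL=S RR=W
t=4: phase=(1,11,6,16) vs β=10 → FL=S FR=W RL=S RR=W
t=6: phase=(3,13,8,18) vs β=10 → FL=S FR=W RL=S RR=W
t=9: phase=(6,16,11,1) vs β=10 → FL=S FR=W RL=W RR=S
t=16: phase=(13,3,18,8) vs β=10 → FL=W FR=S RL=W RR=S
t=17: phase=(14,4,19,9) vs β=10 → FL=W FR=S RL=W RR=S
t=20: phase=(17,7,2,12) vs β=10 → FL=W FR=S RL=S RR=W
t=24: phase=(1,11,6,16) vs β=10 → FL=S FR=W RL=S RR=W

t=1: FL=W FR=S RL=S RR=W
t=4: FL=S FR=W RL=S RR=W
t=6: FL=S FR=W RL=S RR=W
t=9: FL=S FR=W RL=W RR=S
t=16: FL=W FR=S RL=W RR=S
t=17: FL=W FR=S RL=W RR=S
t=20: FL=W FR=S RL=S RR=W
t=24: FL=S FR=W RL=S RR=W


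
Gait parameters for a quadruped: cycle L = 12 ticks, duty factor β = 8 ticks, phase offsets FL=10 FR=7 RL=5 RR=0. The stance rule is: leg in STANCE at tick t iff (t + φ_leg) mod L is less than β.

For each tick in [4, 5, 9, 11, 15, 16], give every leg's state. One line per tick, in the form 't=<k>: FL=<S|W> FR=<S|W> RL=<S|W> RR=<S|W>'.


t=4: FL=S FR=W RL=W RR=S
t=5: FL=S FR=S RL=W RR=S
t=9: FL=S FR=S RL=S RR=W
t=11: FL=W FR=S RL=S RR=W
t=15: FL=S FR=W RL=W RR=S
t=16: FL=S FR=W RL=W RR=S

t=4: phase=(2,11,9,4) vs β=8 → FL=S FR=W RL=W RR=S
t=5: phase=(3,0,10,5) vs β=8 → FL=S FR=S RL=W RR=S
t=9: phase=(7,4,2,9) vs β=8 → FL=S FR=S RL=S RR=W
t=11: phase=(9,6,4,11) vs β=8 → FL=W FR=S RL=S RR=W
t=15: phase=(1,10,8,3) vs β=8 → FL=S FR=W RL=W RR=S
t=16: phase=(2,11,9,4) vs β=8 → FL=S FR=W RL=W RR=S


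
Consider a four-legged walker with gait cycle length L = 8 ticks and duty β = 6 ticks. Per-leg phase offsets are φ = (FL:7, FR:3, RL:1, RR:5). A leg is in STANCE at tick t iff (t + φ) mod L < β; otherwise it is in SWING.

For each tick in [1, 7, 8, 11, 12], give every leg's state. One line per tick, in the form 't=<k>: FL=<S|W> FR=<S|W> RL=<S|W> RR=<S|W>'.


t=1: FL=S FR=S RL=S RR=W
t=7: FL=W FR=S RL=S RR=S
t=8: FL=W FR=S RL=S RR=S
t=11: FL=S FR=W RL=S RR=S
t=12: FL=S FR=W RL=S RR=S

t=1: phase=(0,4,2,6) vs β=6 → FL=S FR=S RL=S RR=W
t=7: phase=(6,2,0,4) vs β=6 → FL=W FR=S RL=S RR=S
t=8: phase=(7,3,1,5) vs β=6 → FL=W FR=S RL=S RR=S
t=11: phase=(2,6,4,0) vs β=6 → FL=S FR=W RL=S RR=S
t=12: phase=(3,7,5,1) vs β=6 → FL=S FR=W RL=S RR=S


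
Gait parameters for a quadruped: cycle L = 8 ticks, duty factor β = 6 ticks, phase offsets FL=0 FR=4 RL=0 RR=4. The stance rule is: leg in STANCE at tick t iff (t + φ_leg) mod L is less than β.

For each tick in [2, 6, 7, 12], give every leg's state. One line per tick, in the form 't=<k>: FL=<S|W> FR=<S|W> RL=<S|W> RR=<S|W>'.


t=2: FL=S FR=W RL=S RR=W
t=6: FL=W FR=S RL=W RR=S
t=7: FL=W FR=S RL=W RR=S
t=12: FL=S FR=S RL=S RR=S

t=2: phase=(2,6,2,6) vs β=6 → FL=S FR=W RL=S RR=W
t=6: phase=(6,2,6,2) vs β=6 → FL=W FR=S RL=W RR=S
t=7: phase=(7,3,7,3) vs β=6 → FL=W FR=S RL=W RR=S
t=12: phase=(4,0,4,0) vs β=6 → FL=S FR=S RL=S RR=S


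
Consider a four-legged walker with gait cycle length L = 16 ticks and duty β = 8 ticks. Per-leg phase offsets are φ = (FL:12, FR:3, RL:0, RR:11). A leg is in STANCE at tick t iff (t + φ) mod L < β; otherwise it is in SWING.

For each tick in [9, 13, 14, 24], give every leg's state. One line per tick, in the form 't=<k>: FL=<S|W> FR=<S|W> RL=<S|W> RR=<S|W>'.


t=9: FL=S FR=W RL=W RR=S
t=13: FL=W FR=S RL=W RR=W
t=14: FL=W FR=S RL=W RR=W
t=24: FL=S FR=W RL=W RR=S

t=9: phase=(5,12,9,4) vs β=8 → FL=S FR=W RL=W RR=S
t=13: phase=(9,0,13,8) vs β=8 → FL=W FR=S RL=W RR=W
t=14: phase=(10,1,14,9) vs β=8 → FL=W FR=S RL=W RR=W
t=24: phase=(4,11,8,3) vs β=8 → FL=S FR=W RL=W RR=S


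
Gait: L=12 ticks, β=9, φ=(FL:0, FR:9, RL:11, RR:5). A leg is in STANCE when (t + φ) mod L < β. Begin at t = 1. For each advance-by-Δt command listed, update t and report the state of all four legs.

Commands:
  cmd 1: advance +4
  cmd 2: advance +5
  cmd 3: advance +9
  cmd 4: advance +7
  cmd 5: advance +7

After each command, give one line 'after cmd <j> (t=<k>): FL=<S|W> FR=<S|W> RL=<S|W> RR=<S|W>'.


after cmd 1 (t=5): FL=S FR=S RL=S RR=W
after cmd 2 (t=10): FL=W FR=S RL=W RR=S
after cmd 3 (t=19): FL=S FR=S RL=S RR=S
after cmd 4 (t=26): FL=S FR=W RL=S RR=S
after cmd 5 (t=33): FL=W FR=S RL=S RR=S

start t=1: FL=S FR=W RL=S RR=S
cmd 1: advance +4 → t=5, phase=(5,2,4,10) → FL=S FR=S RL=S RR=W
cmd 2: advance +5 → t=10, phase=(10,7,9,3) → FL=W FR=S RL=W RR=S
cmd 3: advance +9 → t=19, phase=(7,4,6,0) → FL=S FR=S RL=S RR=S
cmd 4: advance +7 → t=26, phase=(2,11,1,7) → FL=S FR=W RL=S RR=S
cmd 5: advance +7 → t=33, phase=(9,6,8,2) → FL=W FR=S RL=S RR=S


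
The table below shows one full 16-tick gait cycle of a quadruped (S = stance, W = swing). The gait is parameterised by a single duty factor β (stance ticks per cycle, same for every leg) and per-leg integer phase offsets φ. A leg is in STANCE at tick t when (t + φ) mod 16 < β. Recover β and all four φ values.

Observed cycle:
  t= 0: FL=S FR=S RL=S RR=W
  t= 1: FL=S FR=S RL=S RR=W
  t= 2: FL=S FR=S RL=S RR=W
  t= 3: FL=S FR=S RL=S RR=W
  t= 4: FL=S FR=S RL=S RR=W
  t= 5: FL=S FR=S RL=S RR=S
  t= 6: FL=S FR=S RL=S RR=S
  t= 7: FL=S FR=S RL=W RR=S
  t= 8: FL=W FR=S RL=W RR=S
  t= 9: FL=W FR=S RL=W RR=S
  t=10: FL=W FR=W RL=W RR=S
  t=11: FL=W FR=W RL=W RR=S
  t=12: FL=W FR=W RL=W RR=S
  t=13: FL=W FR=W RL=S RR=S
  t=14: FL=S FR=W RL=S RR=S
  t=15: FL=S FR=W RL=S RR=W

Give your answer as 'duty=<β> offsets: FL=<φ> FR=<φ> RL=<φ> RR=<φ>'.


duty=10 offsets: FL=2 FR=0 RL=3 RR=11

duty β = stance ticks per leg = 10
FL: stance ticks = 10; W→S at t=14 → φ=2
FR: stance ticks = 10; W→S at t=0 → φ=0
RL: stance ticks = 10; W→S at t=13 → φ=3
RR: stance ticks = 10; W→S at t=5 → φ=11


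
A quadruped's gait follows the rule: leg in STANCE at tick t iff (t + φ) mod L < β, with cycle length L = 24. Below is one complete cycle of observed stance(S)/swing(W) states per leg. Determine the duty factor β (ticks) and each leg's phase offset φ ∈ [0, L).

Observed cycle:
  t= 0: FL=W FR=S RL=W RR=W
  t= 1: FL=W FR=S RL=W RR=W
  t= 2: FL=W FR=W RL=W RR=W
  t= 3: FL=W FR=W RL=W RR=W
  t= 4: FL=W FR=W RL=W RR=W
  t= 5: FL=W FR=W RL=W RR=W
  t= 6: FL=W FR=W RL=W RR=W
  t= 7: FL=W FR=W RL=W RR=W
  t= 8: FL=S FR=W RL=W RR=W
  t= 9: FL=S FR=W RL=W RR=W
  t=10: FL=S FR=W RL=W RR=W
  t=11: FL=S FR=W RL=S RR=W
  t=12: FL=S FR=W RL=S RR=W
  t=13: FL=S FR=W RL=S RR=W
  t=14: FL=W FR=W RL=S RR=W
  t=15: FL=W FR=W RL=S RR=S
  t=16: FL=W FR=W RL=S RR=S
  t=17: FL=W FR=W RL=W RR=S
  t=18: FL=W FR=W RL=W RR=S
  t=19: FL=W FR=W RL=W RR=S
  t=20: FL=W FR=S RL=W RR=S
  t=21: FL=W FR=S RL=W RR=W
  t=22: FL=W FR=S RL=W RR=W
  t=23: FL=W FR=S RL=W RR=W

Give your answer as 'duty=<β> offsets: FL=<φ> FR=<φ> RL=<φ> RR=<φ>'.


duty=6 offsets: FL=16 FR=4 RL=13 RR=9

duty β = stance ticks per leg = 6
FL: stance ticks = 6; W→S at t=8 → φ=16
FR: stance ticks = 6; W→S at t=20 → φ=4
RL: stance ticks = 6; W→S at t=11 → φ=13
RR: stance ticks = 6; W→S at t=15 → φ=9


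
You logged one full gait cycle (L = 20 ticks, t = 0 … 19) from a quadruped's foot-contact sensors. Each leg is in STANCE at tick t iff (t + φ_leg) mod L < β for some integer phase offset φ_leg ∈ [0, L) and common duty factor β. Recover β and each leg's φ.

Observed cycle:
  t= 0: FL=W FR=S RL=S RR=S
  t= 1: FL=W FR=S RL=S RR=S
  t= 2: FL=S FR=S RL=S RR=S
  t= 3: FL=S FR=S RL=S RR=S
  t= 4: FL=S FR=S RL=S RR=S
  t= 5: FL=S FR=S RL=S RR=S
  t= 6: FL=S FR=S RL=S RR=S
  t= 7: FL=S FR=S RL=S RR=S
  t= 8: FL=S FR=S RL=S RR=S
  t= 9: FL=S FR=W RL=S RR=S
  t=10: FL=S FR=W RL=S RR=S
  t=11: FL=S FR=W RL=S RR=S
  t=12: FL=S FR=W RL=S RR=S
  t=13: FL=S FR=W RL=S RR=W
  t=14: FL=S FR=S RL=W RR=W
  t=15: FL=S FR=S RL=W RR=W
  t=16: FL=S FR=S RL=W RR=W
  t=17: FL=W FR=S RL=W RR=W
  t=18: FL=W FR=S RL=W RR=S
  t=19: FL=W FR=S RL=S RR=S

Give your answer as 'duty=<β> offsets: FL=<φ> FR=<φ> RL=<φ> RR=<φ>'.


duty β = stance ticks per leg = 15
FL: stance ticks = 15; W→S at t=2 → φ=18
FR: stance ticks = 15; W→S at t=14 → φ=6
RL: stance ticks = 15; W→S at t=19 → φ=1
RR: stance ticks = 15; W→S at t=18 → φ=2

duty=15 offsets: FL=18 FR=6 RL=1 RR=2


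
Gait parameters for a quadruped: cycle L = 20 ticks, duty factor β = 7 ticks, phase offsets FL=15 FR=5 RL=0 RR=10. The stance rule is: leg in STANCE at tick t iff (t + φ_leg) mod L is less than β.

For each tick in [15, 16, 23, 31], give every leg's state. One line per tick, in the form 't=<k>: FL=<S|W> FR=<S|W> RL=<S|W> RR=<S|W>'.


t=15: FL=W FR=S RL=W RR=S
t=16: FL=W FR=S RL=W RR=S
t=23: FL=W FR=W RL=S RR=W
t=31: FL=S FR=W RL=W RR=S

t=15: phase=(10,0,15,5) vs β=7 → FL=W FR=S RL=W RR=S
t=16: phase=(11,1,16,6) vs β=7 → FL=W FR=S RL=W RR=S
t=23: phase=(18,8,3,13) vs β=7 → FL=W FR=W RL=S RR=W
t=31: phase=(6,16,11,1) vs β=7 → FL=S FR=W RL=W RR=S


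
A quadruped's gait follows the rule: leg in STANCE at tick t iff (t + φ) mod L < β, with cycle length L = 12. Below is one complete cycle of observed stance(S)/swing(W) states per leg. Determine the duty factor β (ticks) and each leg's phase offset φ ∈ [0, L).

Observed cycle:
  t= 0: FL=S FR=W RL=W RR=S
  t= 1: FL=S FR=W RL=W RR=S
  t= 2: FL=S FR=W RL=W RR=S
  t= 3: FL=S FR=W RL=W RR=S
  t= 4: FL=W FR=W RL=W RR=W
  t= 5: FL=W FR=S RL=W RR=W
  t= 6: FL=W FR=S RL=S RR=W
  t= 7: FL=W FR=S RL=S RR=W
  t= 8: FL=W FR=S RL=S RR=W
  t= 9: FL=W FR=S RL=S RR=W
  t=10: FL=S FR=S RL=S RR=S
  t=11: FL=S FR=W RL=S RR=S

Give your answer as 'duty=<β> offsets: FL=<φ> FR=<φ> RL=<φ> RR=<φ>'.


duty β = stance ticks per leg = 6
FL: stance ticks = 6; W→S at t=10 → φ=2
FR: stance ticks = 6; W→S at t=5 → φ=7
RL: stance ticks = 6; W→S at t=6 → φ=6
RR: stance ticks = 6; W→S at t=10 → φ=2

duty=6 offsets: FL=2 FR=7 RL=6 RR=2


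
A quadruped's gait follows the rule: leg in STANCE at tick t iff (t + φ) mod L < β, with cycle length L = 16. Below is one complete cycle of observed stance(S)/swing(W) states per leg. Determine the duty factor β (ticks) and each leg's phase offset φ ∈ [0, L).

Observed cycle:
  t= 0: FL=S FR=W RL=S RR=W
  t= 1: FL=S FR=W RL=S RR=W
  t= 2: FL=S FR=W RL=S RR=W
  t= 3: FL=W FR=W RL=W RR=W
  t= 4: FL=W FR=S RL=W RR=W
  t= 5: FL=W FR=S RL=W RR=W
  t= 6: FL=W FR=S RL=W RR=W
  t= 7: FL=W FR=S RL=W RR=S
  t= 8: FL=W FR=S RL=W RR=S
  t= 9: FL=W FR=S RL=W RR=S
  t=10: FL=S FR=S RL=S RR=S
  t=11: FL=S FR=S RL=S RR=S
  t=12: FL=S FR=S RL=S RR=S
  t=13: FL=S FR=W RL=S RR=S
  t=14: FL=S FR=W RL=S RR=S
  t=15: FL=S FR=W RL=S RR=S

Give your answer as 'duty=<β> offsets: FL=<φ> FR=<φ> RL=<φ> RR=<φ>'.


duty=9 offsets: FL=6 FR=12 RL=6 RR=9

duty β = stance ticks per leg = 9
FL: stance ticks = 9; W→S at t=10 → φ=6
FR: stance ticks = 9; W→S at t=4 → φ=12
RL: stance ticks = 9; W→S at t=10 → φ=6
RR: stance ticks = 9; W→S at t=7 → φ=9


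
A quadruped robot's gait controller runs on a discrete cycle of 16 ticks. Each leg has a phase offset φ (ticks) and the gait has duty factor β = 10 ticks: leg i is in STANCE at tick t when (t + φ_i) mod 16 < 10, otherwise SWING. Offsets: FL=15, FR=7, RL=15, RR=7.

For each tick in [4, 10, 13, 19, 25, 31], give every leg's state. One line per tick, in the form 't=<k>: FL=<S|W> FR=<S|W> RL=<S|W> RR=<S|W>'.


t=4: phase=(3,11,3,11) vs β=10 → FL=S FR=W RL=S RR=W
t=10: phase=(9,1,9,1) vs β=10 → FL=S FR=S RL=S RR=S
t=13: phase=(12,4,12,4) vs β=10 → FL=W FR=S RL=W RR=S
t=19: phase=(2,10,2,10) vs β=10 → FL=S FR=W RL=S RR=W
t=25: phase=(8,0,8,0) vs β=10 → FL=S FR=S RL=S RR=S
t=31: phase=(14,6,14,6) vs β=10 → FL=W FR=S RL=W RR=S

t=4: FL=S FR=W RL=S RR=W
t=10: FL=S FR=S RL=S RR=S
t=13: FL=W FR=S RL=W RR=S
t=19: FL=S FR=W RL=S RR=W
t=25: FL=S FR=S RL=S RR=S
t=31: FL=W FR=S RL=W RR=S


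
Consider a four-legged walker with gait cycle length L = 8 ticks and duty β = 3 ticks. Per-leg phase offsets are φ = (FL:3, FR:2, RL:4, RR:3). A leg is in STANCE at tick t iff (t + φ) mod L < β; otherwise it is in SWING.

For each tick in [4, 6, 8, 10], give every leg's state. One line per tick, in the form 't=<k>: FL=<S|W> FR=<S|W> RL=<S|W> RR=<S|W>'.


t=4: FL=W FR=W RL=S RR=W
t=6: FL=S FR=S RL=S RR=S
t=8: FL=W FR=S RL=W RR=W
t=10: FL=W FR=W RL=W RR=W

t=4: phase=(7,6,0,7) vs β=3 → FL=W FR=W RL=S RR=W
t=6: phase=(1,0,2,1) vs β=3 → FL=S FR=S RL=S RR=S
t=8: phase=(3,2,4,3) vs β=3 → FL=W FR=S RL=W RR=W
t=10: phase=(5,4,6,5) vs β=3 → FL=W FR=W RL=W RR=W


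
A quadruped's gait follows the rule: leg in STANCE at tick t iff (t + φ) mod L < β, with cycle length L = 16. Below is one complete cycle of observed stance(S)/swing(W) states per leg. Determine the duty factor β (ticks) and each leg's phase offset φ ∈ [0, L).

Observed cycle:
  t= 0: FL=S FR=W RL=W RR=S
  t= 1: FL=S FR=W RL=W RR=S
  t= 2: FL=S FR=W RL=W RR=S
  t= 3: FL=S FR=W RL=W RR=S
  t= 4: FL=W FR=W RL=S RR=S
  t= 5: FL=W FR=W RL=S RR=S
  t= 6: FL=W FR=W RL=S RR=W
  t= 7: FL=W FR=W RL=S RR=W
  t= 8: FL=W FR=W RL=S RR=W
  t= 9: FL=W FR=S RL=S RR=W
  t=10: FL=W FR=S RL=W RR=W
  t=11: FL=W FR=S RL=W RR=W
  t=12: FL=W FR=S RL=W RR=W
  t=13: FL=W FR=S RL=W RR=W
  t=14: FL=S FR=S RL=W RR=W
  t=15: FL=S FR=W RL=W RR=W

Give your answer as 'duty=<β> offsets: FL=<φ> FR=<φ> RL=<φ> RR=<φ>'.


duty=6 offsets: FL=2 FR=7 RL=12 RR=0

duty β = stance ticks per leg = 6
FL: stance ticks = 6; W→S at t=14 → φ=2
FR: stance ticks = 6; W→S at t=9 → φ=7
RL: stance ticks = 6; W→S at t=4 → φ=12
RR: stance ticks = 6; W→S at t=0 → φ=0


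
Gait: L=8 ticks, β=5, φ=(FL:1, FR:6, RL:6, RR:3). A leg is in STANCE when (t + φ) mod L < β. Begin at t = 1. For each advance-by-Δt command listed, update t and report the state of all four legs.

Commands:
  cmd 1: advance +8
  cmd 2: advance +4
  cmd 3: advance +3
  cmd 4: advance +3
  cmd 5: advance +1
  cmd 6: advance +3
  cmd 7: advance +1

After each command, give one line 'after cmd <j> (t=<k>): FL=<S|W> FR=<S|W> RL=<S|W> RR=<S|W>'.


start t=1: FL=S FR=W RL=W RR=S
cmd 1: advance +8 → t=9, phase=(2,7,7,4) → FL=S FR=W RL=W RR=S
cmd 2: advance +4 → t=13, phase=(6,3,3,0) → FL=W FR=S RL=S RR=S
cmd 3: advance +3 → t=16, phase=(1,6,6,3) → FL=S FR=W RL=W RR=S
cmd 4: advance +3 → t=19, phase=(4,1,1,6) → FL=S FR=S RL=S RR=W
cmd 5: advance +1 → t=20, phase=(5,2,2,7) → FL=W FR=S RL=S RR=W
cmd 6: advance +3 → t=23, phase=(0,5,5,2) → FL=S FR=W RL=W RR=S
cmd 7: advance +1 → t=24, phase=(1,6,6,3) → FL=S FR=W RL=W RR=S

after cmd 1 (t=9): FL=S FR=W RL=W RR=S
after cmd 2 (t=13): FL=W FR=S RL=S RR=S
after cmd 3 (t=16): FL=S FR=W RL=W RR=S
after cmd 4 (t=19): FL=S FR=S RL=S RR=W
after cmd 5 (t=20): FL=W FR=S RL=S RR=W
after cmd 6 (t=23): FL=S FR=W RL=W RR=S
after cmd 7 (t=24): FL=S FR=W RL=W RR=S


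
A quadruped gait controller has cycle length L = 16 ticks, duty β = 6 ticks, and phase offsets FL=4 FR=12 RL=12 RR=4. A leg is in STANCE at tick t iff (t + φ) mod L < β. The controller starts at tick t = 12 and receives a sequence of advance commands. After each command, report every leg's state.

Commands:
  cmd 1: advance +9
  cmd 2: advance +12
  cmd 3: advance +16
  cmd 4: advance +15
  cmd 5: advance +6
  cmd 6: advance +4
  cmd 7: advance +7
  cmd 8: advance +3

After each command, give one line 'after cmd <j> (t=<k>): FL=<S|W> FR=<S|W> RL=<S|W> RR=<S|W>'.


start t=12: FL=S FR=W RL=W RR=S
cmd 1: advance +9 → t=21, phase=(9,1,1,9) → FL=W FR=S RL=S RR=W
cmd 2: advance +12 → t=33, phase=(5,13,13,5) → FL=S FR=W RL=W RR=S
cmd 3: advance +16 → t=49, phase=(5,13,13,5) → FL=S FR=W RL=W RR=S
cmd 4: advance +15 → t=64, phase=(4,12,12,4) → FL=S FR=W RL=W RR=S
cmd 5: advance +6 → t=70, phase=(10,2,2,10) → FL=W FR=S RL=S RR=W
cmd 6: advance +4 → t=74, phase=(14,6,6,14) → FL=W FR=W RL=W RR=W
cmd 7: advance +7 → t=81, phase=(5,13,13,5) → FL=S FR=W RL=W RR=S
cmd 8: advance +3 → t=84, phase=(8,0,0,8) → FL=W FR=S RL=S RR=W

after cmd 1 (t=21): FL=W FR=S RL=S RR=W
after cmd 2 (t=33): FL=S FR=W RL=W RR=S
after cmd 3 (t=49): FL=S FR=W RL=W RR=S
after cmd 4 (t=64): FL=S FR=W RL=W RR=S
after cmd 5 (t=70): FL=W FR=S RL=S RR=W
after cmd 6 (t=74): FL=W FR=W RL=W RR=W
after cmd 7 (t=81): FL=S FR=W RL=W RR=S
after cmd 8 (t=84): FL=W FR=S RL=S RR=W


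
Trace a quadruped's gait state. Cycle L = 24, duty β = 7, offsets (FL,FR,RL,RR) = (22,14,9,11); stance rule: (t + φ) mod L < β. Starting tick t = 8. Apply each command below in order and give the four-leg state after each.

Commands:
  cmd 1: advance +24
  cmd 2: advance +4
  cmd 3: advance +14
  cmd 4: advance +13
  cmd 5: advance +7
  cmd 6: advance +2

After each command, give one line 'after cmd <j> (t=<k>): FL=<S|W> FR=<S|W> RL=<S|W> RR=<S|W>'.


start t=8: FL=S FR=W RL=W RR=W
cmd 1: advance +24 → t=32, phase=(6,22,17,19) → FL=S FR=W RL=W RR=W
cmd 2: advance +4 → t=36, phase=(10,2,21,23) → FL=W FR=S RL=W RR=W
cmd 3: advance +14 → t=50, phase=(0,16,11,13) → FL=S FR=W RL=W RR=W
cmd 4: advance +13 → t=63, phase=(13,5,0,2) → FL=W FR=S RL=S RR=S
cmd 5: advance +7 → t=70, phase=(20,12,7,9) → FL=W FR=W RL=W RR=W
cmd 6: advance +2 → t=72, phase=(22,14,9,11) → FL=W FR=W RL=W RR=W

after cmd 1 (t=32): FL=S FR=W RL=W RR=W
after cmd 2 (t=36): FL=W FR=S RL=W RR=W
after cmd 3 (t=50): FL=S FR=W RL=W RR=W
after cmd 4 (t=63): FL=W FR=S RL=S RR=S
after cmd 5 (t=70): FL=W FR=W RL=W RR=W
after cmd 6 (t=72): FL=W FR=W RL=W RR=W


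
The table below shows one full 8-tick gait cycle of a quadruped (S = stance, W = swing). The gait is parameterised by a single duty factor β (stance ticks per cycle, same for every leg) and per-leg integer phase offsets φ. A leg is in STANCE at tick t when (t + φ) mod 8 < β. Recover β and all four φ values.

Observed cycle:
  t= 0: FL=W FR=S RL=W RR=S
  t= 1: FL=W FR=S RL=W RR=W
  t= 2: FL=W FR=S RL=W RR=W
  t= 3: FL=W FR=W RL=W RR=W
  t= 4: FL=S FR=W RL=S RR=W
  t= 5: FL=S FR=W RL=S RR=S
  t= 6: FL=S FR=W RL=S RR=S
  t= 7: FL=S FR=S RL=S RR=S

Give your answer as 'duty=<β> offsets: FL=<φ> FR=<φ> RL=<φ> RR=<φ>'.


duty β = stance ticks per leg = 4
FL: stance ticks = 4; W→S at t=4 → φ=4
FR: stance ticks = 4; W→S at t=7 → φ=1
RL: stance ticks = 4; W→S at t=4 → φ=4
RR: stance ticks = 4; W→S at t=5 → φ=3

duty=4 offsets: FL=4 FR=1 RL=4 RR=3


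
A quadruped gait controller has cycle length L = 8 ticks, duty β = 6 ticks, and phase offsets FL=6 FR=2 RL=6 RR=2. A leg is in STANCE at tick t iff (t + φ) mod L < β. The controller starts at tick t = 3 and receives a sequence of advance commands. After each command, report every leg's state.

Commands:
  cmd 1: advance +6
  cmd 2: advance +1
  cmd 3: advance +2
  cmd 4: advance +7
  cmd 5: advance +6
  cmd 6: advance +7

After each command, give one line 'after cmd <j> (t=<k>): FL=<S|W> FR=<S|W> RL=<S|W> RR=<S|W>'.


start t=3: FL=S FR=S RL=S RR=S
cmd 1: advance +6 → t=9, phase=(7,3,7,3) → FL=W FR=S RL=W RR=S
cmd 2: advance +1 → t=10, phase=(0,4,0,4) → FL=S FR=S RL=S RR=S
cmd 3: advance +2 → t=12, phase=(2,6,2,6) → FL=S FR=W RL=S RR=W
cmd 4: advance +7 → t=19, phase=(1,5,1,5) → FL=S FR=S RL=S RR=S
cmd 5: advance +6 → t=25, phase=(7,3,7,3) → FL=W FR=S RL=W RR=S
cmd 6: advance +7 → t=32, phase=(6,2,6,2) → FL=W FR=S RL=W RR=S

after cmd 1 (t=9): FL=W FR=S RL=W RR=S
after cmd 2 (t=10): FL=S FR=S RL=S RR=S
after cmd 3 (t=12): FL=S FR=W RL=S RR=W
after cmd 4 (t=19): FL=S FR=S RL=S RR=S
after cmd 5 (t=25): FL=W FR=S RL=W RR=S
after cmd 6 (t=32): FL=W FR=S RL=W RR=S


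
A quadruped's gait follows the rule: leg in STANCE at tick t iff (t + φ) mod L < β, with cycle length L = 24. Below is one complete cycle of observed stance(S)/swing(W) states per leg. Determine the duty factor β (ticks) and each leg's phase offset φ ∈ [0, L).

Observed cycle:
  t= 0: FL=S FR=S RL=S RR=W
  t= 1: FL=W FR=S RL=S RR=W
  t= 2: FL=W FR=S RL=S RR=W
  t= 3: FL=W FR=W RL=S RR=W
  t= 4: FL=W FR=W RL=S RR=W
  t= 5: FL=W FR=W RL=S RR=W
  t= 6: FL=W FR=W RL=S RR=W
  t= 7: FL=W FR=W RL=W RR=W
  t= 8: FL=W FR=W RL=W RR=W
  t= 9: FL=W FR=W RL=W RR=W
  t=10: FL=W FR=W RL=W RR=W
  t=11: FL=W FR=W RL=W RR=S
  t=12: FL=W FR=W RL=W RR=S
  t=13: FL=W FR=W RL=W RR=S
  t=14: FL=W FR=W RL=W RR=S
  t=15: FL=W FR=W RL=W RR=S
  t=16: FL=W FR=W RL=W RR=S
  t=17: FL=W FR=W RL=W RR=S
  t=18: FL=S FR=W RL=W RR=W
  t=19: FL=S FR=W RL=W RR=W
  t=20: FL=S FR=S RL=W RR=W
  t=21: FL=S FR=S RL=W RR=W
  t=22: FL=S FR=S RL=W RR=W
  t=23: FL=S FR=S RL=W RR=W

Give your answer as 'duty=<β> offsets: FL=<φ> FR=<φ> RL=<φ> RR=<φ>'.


duty β = stance ticks per leg = 7
FL: stance ticks = 7; W→S at t=18 → φ=6
FR: stance ticks = 7; W→S at t=20 → φ=4
RL: stance ticks = 7; W→S at t=0 → φ=0
RR: stance ticks = 7; W→S at t=11 → φ=13

duty=7 offsets: FL=6 FR=4 RL=0 RR=13


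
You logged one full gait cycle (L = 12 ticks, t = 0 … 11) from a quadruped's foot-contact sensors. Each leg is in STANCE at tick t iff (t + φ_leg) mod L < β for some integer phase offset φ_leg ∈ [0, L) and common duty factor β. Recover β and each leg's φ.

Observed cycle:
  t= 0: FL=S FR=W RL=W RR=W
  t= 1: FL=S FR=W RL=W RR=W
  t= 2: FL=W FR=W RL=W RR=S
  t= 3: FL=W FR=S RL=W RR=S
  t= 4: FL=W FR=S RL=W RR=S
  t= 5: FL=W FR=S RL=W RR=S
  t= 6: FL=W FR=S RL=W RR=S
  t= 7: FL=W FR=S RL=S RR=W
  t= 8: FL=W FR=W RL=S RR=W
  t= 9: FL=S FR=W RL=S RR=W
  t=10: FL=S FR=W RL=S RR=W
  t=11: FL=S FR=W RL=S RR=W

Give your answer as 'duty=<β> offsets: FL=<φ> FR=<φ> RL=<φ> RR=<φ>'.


duty=5 offsets: FL=3 FR=9 RL=5 RR=10

duty β = stance ticks per leg = 5
FL: stance ticks = 5; W→S at t=9 → φ=3
FR: stance ticks = 5; W→S at t=3 → φ=9
RL: stance ticks = 5; W→S at t=7 → φ=5
RR: stance ticks = 5; W→S at t=2 → φ=10


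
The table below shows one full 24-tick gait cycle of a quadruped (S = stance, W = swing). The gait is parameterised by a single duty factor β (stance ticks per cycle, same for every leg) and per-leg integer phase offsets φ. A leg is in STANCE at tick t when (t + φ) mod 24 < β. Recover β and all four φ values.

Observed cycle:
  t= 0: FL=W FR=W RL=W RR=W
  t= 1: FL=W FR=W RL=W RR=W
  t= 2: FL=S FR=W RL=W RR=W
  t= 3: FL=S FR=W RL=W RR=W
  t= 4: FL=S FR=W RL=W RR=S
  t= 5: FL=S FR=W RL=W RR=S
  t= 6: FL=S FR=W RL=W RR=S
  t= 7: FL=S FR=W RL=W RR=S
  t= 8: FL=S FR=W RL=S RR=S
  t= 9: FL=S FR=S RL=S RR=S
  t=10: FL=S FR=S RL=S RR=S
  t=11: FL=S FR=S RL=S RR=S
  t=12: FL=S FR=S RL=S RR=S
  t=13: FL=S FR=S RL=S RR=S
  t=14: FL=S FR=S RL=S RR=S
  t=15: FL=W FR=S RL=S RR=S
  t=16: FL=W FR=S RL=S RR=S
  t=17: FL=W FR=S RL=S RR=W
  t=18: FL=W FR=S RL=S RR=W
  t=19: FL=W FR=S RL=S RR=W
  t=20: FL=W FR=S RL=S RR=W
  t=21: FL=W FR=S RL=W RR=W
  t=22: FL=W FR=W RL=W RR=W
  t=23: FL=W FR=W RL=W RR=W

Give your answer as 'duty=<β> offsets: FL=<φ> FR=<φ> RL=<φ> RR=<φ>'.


duty=13 offsets: FL=22 FR=15 RL=16 RR=20

duty β = stance ticks per leg = 13
FL: stance ticks = 13; W→S at t=2 → φ=22
FR: stance ticks = 13; W→S at t=9 → φ=15
RL: stance ticks = 13; W→S at t=8 → φ=16
RR: stance ticks = 13; W→S at t=4 → φ=20


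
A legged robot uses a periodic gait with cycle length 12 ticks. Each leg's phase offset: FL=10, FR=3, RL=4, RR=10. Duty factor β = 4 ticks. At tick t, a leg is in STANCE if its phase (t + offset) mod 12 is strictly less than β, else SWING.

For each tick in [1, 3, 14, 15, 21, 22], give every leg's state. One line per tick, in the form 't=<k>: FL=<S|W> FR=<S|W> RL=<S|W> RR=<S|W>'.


t=1: phase=(11,4,5,11) vs β=4 → FL=W FR=W RL=W RR=W
t=3: phase=(1,6,7,1) vs β=4 → FL=S FR=W RL=W RR=S
t=14: phase=(0,5,6,0) vs β=4 → FL=S FR=W RL=W RR=S
t=15: phase=(1,6,7,1) vs β=4 → FL=S FR=W RL=W RR=S
t=21: phase=(7,0,1,7) vs β=4 → FL=W FR=S RL=S RR=W
t=22: phase=(8,1,2,8) vs β=4 → FL=W FR=S RL=S RR=W

t=1: FL=W FR=W RL=W RR=W
t=3: FL=S FR=W RL=W RR=S
t=14: FL=S FR=W RL=W RR=S
t=15: FL=S FR=W RL=W RR=S
t=21: FL=W FR=S RL=S RR=W
t=22: FL=W FR=S RL=S RR=W


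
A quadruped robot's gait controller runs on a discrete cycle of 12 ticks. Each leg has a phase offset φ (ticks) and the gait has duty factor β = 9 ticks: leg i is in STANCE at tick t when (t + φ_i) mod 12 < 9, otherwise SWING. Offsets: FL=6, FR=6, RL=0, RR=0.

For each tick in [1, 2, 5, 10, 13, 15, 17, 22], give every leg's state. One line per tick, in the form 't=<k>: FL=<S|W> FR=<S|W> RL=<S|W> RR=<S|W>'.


t=1: FL=S FR=S RL=S RR=S
t=2: FL=S FR=S RL=S RR=S
t=5: FL=W FR=W RL=S RR=S
t=10: FL=S FR=S RL=W RR=W
t=13: FL=S FR=S RL=S RR=S
t=15: FL=W FR=W RL=S RR=S
t=17: FL=W FR=W RL=S RR=S
t=22: FL=S FR=S RL=W RR=W

t=1: phase=(7,7,1,1) vs β=9 → FL=S FR=S RL=S RR=S
t=2: phase=(8,8,2,2) vs β=9 → FL=S FR=S RL=S RR=S
t=5: phase=(11,11,5,5) vs β=9 → FL=W FR=W RL=S RR=S
t=10: phase=(4,4,10,10) vs β=9 → FL=S FR=S RL=W RR=W
t=13: phase=(7,7,1,1) vs β=9 → FL=S FR=S RL=S RR=S
t=15: phase=(9,9,3,3) vs β=9 → FL=W FR=W RL=S RR=S
t=17: phase=(11,11,5,5) vs β=9 → FL=W FR=W RL=S RR=S
t=22: phase=(4,4,10,10) vs β=9 → FL=S FR=S RL=W RR=W


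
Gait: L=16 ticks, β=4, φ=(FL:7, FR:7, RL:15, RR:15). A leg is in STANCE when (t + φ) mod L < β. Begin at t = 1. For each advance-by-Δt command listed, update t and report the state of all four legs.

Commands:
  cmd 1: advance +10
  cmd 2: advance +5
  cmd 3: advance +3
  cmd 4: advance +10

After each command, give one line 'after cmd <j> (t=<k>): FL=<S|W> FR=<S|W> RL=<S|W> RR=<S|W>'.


after cmd 1 (t=11): FL=S FR=S RL=W RR=W
after cmd 2 (t=16): FL=W FR=W RL=W RR=W
after cmd 3 (t=19): FL=W FR=W RL=S RR=S
after cmd 4 (t=29): FL=W FR=W RL=W RR=W

start t=1: FL=W FR=W RL=S RR=S
cmd 1: advance +10 → t=11, phase=(2,2,10,10) → FL=S FR=S RL=W RR=W
cmd 2: advance +5 → t=16, phase=(7,7,15,15) → FL=W FR=W RL=W RR=W
cmd 3: advance +3 → t=19, phase=(10,10,2,2) → FL=W FR=W RL=S RR=S
cmd 4: advance +10 → t=29, phase=(4,4,12,12) → FL=W FR=W RL=W RR=W


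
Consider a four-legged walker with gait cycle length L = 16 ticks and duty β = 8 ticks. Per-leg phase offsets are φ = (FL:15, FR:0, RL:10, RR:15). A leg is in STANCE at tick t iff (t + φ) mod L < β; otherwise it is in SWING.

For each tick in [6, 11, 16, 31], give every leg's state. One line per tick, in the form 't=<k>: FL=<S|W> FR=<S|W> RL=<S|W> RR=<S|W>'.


t=6: phase=(5,6,0,5) vs β=8 → FL=S FR=S RL=S RR=S
t=11: phase=(10,11,5,10) vs β=8 → FL=W FR=W RL=S RR=W
t=16: phase=(15,0,10,15) vs β=8 → FL=W FR=S RL=W RR=W
t=31: phase=(14,15,9,14) vs β=8 → FL=W FR=W RL=W RR=W

t=6: FL=S FR=S RL=S RR=S
t=11: FL=W FR=W RL=S RR=W
t=16: FL=W FR=S RL=W RR=W
t=31: FL=W FR=W RL=W RR=W


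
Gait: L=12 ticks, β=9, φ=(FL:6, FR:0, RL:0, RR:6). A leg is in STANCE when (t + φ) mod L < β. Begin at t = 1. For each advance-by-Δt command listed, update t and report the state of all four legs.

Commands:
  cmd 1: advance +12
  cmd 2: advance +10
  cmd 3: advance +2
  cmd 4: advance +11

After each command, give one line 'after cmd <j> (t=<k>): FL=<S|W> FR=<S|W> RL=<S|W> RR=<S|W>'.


after cmd 1 (t=13): FL=S FR=S RL=S RR=S
after cmd 2 (t=23): FL=S FR=W RL=W RR=S
after cmd 3 (t=25): FL=S FR=S RL=S RR=S
after cmd 4 (t=36): FL=S FR=S RL=S RR=S

start t=1: FL=S FR=S RL=S RR=S
cmd 1: advance +12 → t=13, phase=(7,1,1,7) → FL=S FR=S RL=S RR=S
cmd 2: advance +10 → t=23, phase=(5,11,11,5) → FL=S FR=W RL=W RR=S
cmd 3: advance +2 → t=25, phase=(7,1,1,7) → FL=S FR=S RL=S RR=S
cmd 4: advance +11 → t=36, phase=(6,0,0,6) → FL=S FR=S RL=S RR=S
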